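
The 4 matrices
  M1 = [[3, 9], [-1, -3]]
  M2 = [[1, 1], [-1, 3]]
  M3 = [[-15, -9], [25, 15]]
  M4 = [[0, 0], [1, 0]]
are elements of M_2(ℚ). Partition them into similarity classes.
2 classes: {M1, M3, M4}, {M2}

Characteristic polynomials: χ_{M1} = x^2, χ_{M2} = (x - 2)^2, χ_{M3} = x^2, χ_{M4} = x^2.

{M1, M3, M4}: invariant factors x^2.

{M2}: invariant factors (x - 2)^2.

Matrices are similar if and only if their invariant-factor lists agree; the partition into similarity classes is {M1, M3, M4}, {M2}.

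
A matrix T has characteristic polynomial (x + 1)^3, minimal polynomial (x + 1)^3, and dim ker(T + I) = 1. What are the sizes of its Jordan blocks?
λ = -1: algebraic multiplicity 3 (exponent in χ_T), largest block size 3 (exponent in m_T), 1 block (geometric multiplicity). This forces block sizes [3].

Jordan blocks: (-1, 3)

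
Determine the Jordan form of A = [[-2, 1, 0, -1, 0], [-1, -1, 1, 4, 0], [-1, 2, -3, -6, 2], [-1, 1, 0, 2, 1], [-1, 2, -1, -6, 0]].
The characteristic polynomial is det(xI - A) = (x - 1)^2(x + 2)^3, so the eigenvalues are -2 (algebraic multiplicity 3), 1 (algebraic multiplicity 2).

For λ = -2: rank(A + 2I) = 4, rank((A + 2I)^2) = 3, rank((A + 2I)^3) = 2. The eigenspace has dimension 5 - 4 = 1, so there is 1 Jordan block; the rank sequence gives block sizes [3].

For λ = 1: rank(A - I) = 4, rank((A - I)^2) = 3. The eigenspace has dimension 5 - 4 = 1, so there is 1 Jordan block; the rank sequence gives block sizes [2].

Assembling the blocks gives the Jordan form J above.

J = [[-2, 1, 0, 0, 0], [0, -2, 1, 0, 0], [0, 0, -2, 0, 0], [0, 0, 0, 1, 1], [0, 0, 0, 0, 1]]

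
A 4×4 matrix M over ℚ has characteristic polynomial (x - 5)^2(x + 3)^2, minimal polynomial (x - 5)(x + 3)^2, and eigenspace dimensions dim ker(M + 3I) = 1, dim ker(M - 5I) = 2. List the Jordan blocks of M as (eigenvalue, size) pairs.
Jordan blocks: (-3, 2), (5, 1), (5, 1)

λ = -3: algebraic multiplicity 2 (exponent in χ_M), largest block size 2 (exponent in m_M), 1 block (geometric multiplicity). This forces block sizes [2].
λ = 5: algebraic multiplicity 2 (exponent in χ_M), largest block size 1 (exponent in m_M), 2 blocks (geometric multiplicity). These force block sizes [1, 1].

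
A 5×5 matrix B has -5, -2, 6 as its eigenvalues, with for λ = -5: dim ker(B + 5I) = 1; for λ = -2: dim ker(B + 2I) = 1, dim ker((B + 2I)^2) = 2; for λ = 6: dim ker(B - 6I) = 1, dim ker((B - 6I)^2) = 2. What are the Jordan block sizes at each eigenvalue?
Jordan blocks: (-5, 1), (-2, 2), (6, 2)

λ = -5: successive nullity increments [1] count blocks of size ≥ k; block sizes are [1].
λ = -2: successive nullity increments [1, 1] count blocks of size ≥ k; block sizes are [2].
λ = 6: successive nullity increments [1, 1] count blocks of size ≥ k; block sizes are [2].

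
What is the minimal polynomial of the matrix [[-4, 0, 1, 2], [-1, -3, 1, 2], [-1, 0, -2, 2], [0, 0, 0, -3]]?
m_A(x) = (x + 3)^2

The characteristic polynomial factors as (x + 3)^4. The minimal polynomial is ∏(x - λ)^{k_λ} where k_λ is the size of the largest Jordan block at λ.

For λ = -3: rank(A + 3I) = 1, and the largest Jordan block has size 2 (the smallest k with rank((A + 3I)^k) = rank((A + 3I)^(k+1))).

So m_A(x) = (x + 3)^2.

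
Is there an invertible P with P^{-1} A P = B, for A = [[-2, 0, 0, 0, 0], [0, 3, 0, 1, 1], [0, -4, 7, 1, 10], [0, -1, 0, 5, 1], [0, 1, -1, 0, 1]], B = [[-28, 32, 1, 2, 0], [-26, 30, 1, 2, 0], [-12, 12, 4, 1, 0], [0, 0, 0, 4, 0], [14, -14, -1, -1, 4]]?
Yes.

Two matrices over a field are similar if and only if they have the same invariant factors.

Both A and B have characteristic polynomial (x - 4)^4(x + 2) and minimal polynomial (x - 4)^3(x + 2). Computing further, both have invariant factors x - 4, (x - 4)^3(x + 2). Hence A and B are similar.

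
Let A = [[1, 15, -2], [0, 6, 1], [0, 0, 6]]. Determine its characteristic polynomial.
χ_A(x) = (x - 6)^2(x - 1)

xI - A = [[x - 1, -15, 2], [0, x - 6, -1], [0, 0, x - 6]].

Expanding det(xI - A) along the first row:
det(xI - A) = + (x - 1)·det([[x - 6, -1], [0, x - 6]]) - (-15)·det([[0, -1], [0, x - 6]]) + (2)·det([[0, x - 6], [0, 0]]).

Evaluating gives χ_A(x) = x^3 - 13x^2 + 48x - 36 = (x - 6)^2(x - 1).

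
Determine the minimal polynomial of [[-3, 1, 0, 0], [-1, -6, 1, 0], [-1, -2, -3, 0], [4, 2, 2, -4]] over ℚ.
m_A(x) = (x + 4)^3

The characteristic polynomial factors as (x + 4)^4. The minimal polynomial is ∏(x - λ)^{k_λ} where k_λ is the size of the largest Jordan block at λ.

For λ = -4: rank(A + 4I) = 2, and the largest Jordan block has size 3 (the smallest k with rank((A + 4I)^k) = rank((A + 4I)^(k+1))).

So m_A(x) = (x + 4)^3.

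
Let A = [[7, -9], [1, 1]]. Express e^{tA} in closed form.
A has Jordan form J = [[4, 1], [0, 4]] with A = PJP^{-1}, so e^{tA} = P e^{tJ} P^{-1}.

For a Jordan block J_k(λ), e^{tJ_k(λ)} = e^{λt} · (I + tN + t^2 N^2/2! + ... + t^{k-1} N^{k-1}/(k-1)!) where N is the nilpotent superdiagonal part.

Assembling the blocks and conjugating back gives the entries of e^{tA} as shown above.

e^{tA} = [[(3*t + 1)*e^{4*t}, -9*t*e^{4*t}], [t*e^{4*t}, (1 - 3*t)*e^{4*t}]]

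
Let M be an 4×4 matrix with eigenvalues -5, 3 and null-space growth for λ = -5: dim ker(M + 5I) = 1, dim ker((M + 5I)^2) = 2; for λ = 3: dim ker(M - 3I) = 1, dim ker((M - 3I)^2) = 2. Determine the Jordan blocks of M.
Jordan blocks: (-5, 2), (3, 2)

λ = -5: successive nullity increments [1, 1] count blocks of size ≥ k; block sizes are [2].
λ = 3: successive nullity increments [1, 1] count blocks of size ≥ k; block sizes are [2].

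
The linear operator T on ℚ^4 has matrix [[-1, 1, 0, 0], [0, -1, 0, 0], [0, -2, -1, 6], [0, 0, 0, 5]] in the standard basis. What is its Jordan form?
J = [[-1, 1, 0, 0], [0, -1, 0, 0], [0, 0, -1, 0], [0, 0, 0, 5]]

The characteristic polynomial is det(xI - A) = (x - 5)(x + 1)^3, so the eigenvalues are -1 (algebraic multiplicity 3), 5 (algebraic multiplicity 1).

For λ = -1: rank(A + I) = 2, rank((A + I)^2) = 1. The eigenspace has dimension 4 - 2 = 2, so there are 2 Jordan blocks; the rank sequence gives block sizes [2, 1].

For λ = 5: algebraic multiplicity 1 gives one 1×1 block.

Assembling the blocks gives the Jordan form J above.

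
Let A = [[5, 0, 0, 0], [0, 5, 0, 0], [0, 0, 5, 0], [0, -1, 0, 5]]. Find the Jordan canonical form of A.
The characteristic polynomial is det(xI - A) = (x - 5)^4, so the eigenvalues are 5 (algebraic multiplicity 4).

For λ = 5: rank(A - 5I) = 1, rank((A - 5I)^2) = 0. The eigenspace has dimension 4 - 1 = 3, so there are 3 Jordan blocks; the rank sequence gives block sizes [2, 1, 1].

Assembling the blocks gives the Jordan form J above.

J = [[5, 1, 0, 0], [0, 5, 0, 0], [0, 0, 5, 0], [0, 0, 0, 5]]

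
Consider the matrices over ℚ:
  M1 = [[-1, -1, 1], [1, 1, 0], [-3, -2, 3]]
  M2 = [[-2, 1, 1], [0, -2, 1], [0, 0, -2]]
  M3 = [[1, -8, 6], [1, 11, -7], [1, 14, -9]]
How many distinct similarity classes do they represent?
2 classes: {M1, M3}, {M2}

Characteristic polynomials: χ_{M1} = (x - 1)^3, χ_{M2} = (x + 2)^3, χ_{M3} = (x - 1)^3.

{M1, M3}: invariant factors (x - 1)^3.

{M2}: invariant factors (x + 2)^3.

Matrices are similar if and only if their invariant-factor lists agree; the partition into similarity classes is {M1, M3}, {M2}.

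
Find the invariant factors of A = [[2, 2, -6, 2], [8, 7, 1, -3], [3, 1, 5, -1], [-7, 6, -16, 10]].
The Jordan structure of A has elementary divisors (x - 6)^2, (x - 6)^2. Arranging the block sizes at each eigenvalue in decreasing order and taking row products gives the invariant factors.

Invariant factors (smallest first, each dividing the next): (x - 6)^2, (x - 6)^2.

Check: the last factor (x - 6)^2 is the minimal polynomial, and the product (x - 6)^4 is the characteristic polynomial.

(x - 6)^2, (x - 6)^2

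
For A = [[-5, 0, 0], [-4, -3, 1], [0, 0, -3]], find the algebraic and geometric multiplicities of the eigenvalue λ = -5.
The characteristic polynomial is (x + 3)^2(x + 5), so the factor x + 5 appears with exponent 1: the algebraic multiplicity is 1.

rank(A + 5I) = 2, so the eigenspace has dimension 3 - 2 = 1: the geometric multiplicity is 1.

algebraic multiplicity 1, geometric multiplicity 1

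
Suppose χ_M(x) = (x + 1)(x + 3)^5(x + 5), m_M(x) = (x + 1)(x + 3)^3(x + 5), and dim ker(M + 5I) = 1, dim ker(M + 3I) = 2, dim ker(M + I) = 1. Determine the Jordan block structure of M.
λ = -5: algebraic multiplicity 1 (exponent in χ_M), largest block size 1 (exponent in m_M), 1 block (geometric multiplicity). This forces block sizes [1].
λ = -3: algebraic multiplicity 5 (exponent in χ_M), largest block size 3 (exponent in m_M), 2 blocks (geometric multiplicity). These force block sizes [3, 2].
λ = -1: algebraic multiplicity 1 (exponent in χ_M), largest block size 1 (exponent in m_M), 1 block (geometric multiplicity). This forces block sizes [1].

Jordan blocks: (-5, 1), (-3, 3), (-3, 2), (-1, 1)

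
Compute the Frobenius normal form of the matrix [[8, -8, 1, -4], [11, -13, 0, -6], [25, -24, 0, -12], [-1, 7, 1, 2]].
R = [[0, 0, 0, 12], [1, 0, 0, 7], [0, 1, 0, 1], [0, 0, 1, -3]]

The invariant factors of A (the non-unit diagonal entries of the Smith normal form of xI - A over ℚ[x]) are (x + 3)(x^3 - x - 4), each dividing the next. The characteristic polynomial is their product, (x + 3)(x^3 - x - 4).

The rational canonical form is the block-diagonal matrix of companion matrices C(f_i):
R = [[0, 0, 0, 12], [1, 0, 0, 7], [0, 1, 0, 1], [0, 0, 1, -3]].

Note the characteristic polynomial does not split into linear factors over ℚ, so A has no Jordan form over ℚ; the rational canonical form exists over any field.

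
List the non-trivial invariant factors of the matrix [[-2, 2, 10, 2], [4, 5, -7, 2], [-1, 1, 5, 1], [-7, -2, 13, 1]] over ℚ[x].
x(x - 3)^3

The Jordan structure of A has elementary divisors x, (x - 3)^3. Arranging the block sizes at each eigenvalue in decreasing order and taking row products gives the invariant factors.

Invariant factors (smallest first, each dividing the next): x(x - 3)^3.

Check: the last factor x(x - 3)^3 is the minimal polynomial, and the product x(x - 3)^3 is the characteristic polynomial.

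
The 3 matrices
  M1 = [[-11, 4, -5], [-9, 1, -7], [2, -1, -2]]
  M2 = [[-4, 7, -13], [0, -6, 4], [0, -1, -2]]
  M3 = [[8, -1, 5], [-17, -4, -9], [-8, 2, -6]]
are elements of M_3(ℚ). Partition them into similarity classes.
2 classes: {M1, M2}, {M3}

Characteristic polynomials: χ_{M1} = (x + 4)^3, χ_{M2} = (x + 4)^3, χ_{M3} = (x - 4)(x + 3)^2.

{M1, M2}: invariant factors (x + 4)^3.

{M3}: invariant factors (x - 4)(x + 3)^2.

Matrices are similar if and only if their invariant-factor lists agree; the partition into similarity classes is {M1, M2}, {M3}.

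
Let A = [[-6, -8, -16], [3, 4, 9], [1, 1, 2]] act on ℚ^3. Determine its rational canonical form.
The invariant factors of A (the non-unit diagonal entries of the Smith normal form of xI - A over ℚ[x]) are x^3 + 3x + 2, each dividing the next. The characteristic polynomial is their product, x^3 + 3x + 2.

The rational canonical form is the block-diagonal matrix of companion matrices C(f_i):
R = [[0, 0, -2], [1, 0, -3], [0, 1, 0]].

Note the characteristic polynomial does not split into linear factors over ℚ, so A has no Jordan form over ℚ; the rational canonical form exists over any field.

R = [[0, 0, -2], [1, 0, -3], [0, 1, 0]]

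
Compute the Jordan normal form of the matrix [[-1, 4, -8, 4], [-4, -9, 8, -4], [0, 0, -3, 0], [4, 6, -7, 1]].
The characteristic polynomial is det(xI - A) = (x + 1)(x + 3)^2(x + 5), so the eigenvalues are -5 (algebraic multiplicity 1), -3 (algebraic multiplicity 2), -1 (algebraic multiplicity 1).

For λ = -5: algebraic multiplicity 1 gives one 1×1 block.

For λ = -3: rank(A + 3I) = 3, rank((A + 3I)^2) = 2. The eigenspace has dimension 4 - 3 = 1, so there is 1 Jordan block; the rank sequence gives block sizes [2].

For λ = -1: algebraic multiplicity 1 gives one 1×1 block.

Assembling the blocks gives the Jordan form J above.

J = [[-5, 0, 0, 0], [0, -3, 1, 0], [0, 0, -3, 0], [0, 0, 0, -1]]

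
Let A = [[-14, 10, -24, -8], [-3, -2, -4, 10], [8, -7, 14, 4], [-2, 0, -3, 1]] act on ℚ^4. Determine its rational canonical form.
The invariant factors of A (the non-unit diagonal entries of the Smith normal form of xI - A over ℚ[x]) are (x - 2)(x + 2)(x^2 + x - 4), each dividing the next. The characteristic polynomial is their product, (x - 2)(x + 2)(x^2 + x - 4).

The rational canonical form is the block-diagonal matrix of companion matrices C(f_i):
R = [[0, 0, 0, -16], [1, 0, 0, 4], [0, 1, 0, 8], [0, 0, 1, -1]].

Note the characteristic polynomial does not split into linear factors over ℚ, so A has no Jordan form over ℚ; the rational canonical form exists over any field.

R = [[0, 0, 0, -16], [1, 0, 0, 4], [0, 1, 0, 8], [0, 0, 1, -1]]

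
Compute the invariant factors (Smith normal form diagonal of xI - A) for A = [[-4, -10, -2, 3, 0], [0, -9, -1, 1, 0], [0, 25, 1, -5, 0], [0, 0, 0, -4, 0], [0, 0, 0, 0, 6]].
The Jordan structure of A has elementary divisors (x + 4)^2, (x + 4)^2, (x - 6). Arranging the block sizes at each eigenvalue in decreasing order and taking row products gives the invariant factors.

Invariant factors (smallest first, each dividing the next): (x + 4)^2, (x - 6)(x + 4)^2.

Check: the last factor (x - 6)(x + 4)^2 is the minimal polynomial, and the product (x - 6)(x + 4)^4 is the characteristic polynomial.

(x + 4)^2, (x - 6)(x + 4)^2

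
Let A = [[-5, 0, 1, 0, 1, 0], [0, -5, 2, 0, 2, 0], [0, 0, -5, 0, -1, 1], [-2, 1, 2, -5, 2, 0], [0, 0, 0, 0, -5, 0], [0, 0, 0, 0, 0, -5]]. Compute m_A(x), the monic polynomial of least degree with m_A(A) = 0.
m_A(x) = (x + 5)^3

The characteristic polynomial factors as (x + 5)^6. The minimal polynomial is ∏(x - λ)^{k_λ} where k_λ is the size of the largest Jordan block at λ.

For λ = -5: rank(A + 5I) = 3, and the largest Jordan block has size 3 (the smallest k with rank((A + 5I)^k) = rank((A + 5I)^(k+1))).

So m_A(x) = (x + 5)^3.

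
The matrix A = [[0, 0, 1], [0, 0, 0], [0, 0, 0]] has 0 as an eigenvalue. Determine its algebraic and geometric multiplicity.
algebraic multiplicity 3, geometric multiplicity 2

The characteristic polynomial is x^3, so the factor x appears with exponent 3: the algebraic multiplicity is 3.

rank(A) = 1, so the eigenspace has dimension 3 - 1 = 2: the geometric multiplicity is 2.

Since 2 < 3, A is not diagonalizable.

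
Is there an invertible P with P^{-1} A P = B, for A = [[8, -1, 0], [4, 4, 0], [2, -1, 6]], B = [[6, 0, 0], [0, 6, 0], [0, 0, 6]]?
No.

Both have characteristic polynomial (x - 6)^3, but the minimal polynomial of A is (x - 6)^2 while the minimal polynomial of B is x - 6. The minimal polynomial is a similarity invariant, so A and B are not similar.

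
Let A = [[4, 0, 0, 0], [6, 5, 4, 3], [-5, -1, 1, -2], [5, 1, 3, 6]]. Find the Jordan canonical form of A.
J = [[4, 1, 0, 0], [0, 4, 1, 0], [0, 0, 4, 0], [0, 0, 0, 4]]

The characteristic polynomial is det(xI - A) = (x - 4)^4, so the eigenvalues are 4 (algebraic multiplicity 4).

For λ = 4: rank(A - 4I) = 2, rank((A - 4I)^2) = 1, rank((A - 4I)^3) = 0. The eigenspace has dimension 4 - 2 = 2, so there are 2 Jordan blocks; the rank sequence gives block sizes [3, 1].

Assembling the blocks gives the Jordan form J above.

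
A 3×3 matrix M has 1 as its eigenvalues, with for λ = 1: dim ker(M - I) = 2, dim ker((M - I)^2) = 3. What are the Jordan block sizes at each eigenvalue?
λ = 1: successive nullity increments [2, 1] count blocks of size ≥ k; block sizes are [2, 1].

Jordan blocks: (1, 2), (1, 1)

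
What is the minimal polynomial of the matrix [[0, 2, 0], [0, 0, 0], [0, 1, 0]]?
The characteristic polynomial factors as x^3. The minimal polynomial is ∏(x - λ)^{k_λ} where k_λ is the size of the largest Jordan block at λ.

For λ = 0: rank(A) = 1, and the largest Jordan block has size 2 (the smallest k with rank(A^k) = rank(A^(k+1))).

So m_A(x) = x^2.

m_A(x) = x^2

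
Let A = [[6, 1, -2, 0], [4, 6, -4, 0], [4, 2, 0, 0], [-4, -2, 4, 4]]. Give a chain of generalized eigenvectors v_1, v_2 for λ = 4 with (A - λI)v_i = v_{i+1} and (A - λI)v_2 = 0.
We seek v_1 ∈ ker((A - 4I)^2) \ ker(A - 4I), then set v_{i+1} = (A - 4I) v_i.

One such chain is v_1 = [[0, 1, 0, 0]]^T, v_2 = [[1, 2, 2, -2]]^T. Check: (A - 4I) v_2 = [[0, 0, 0, 0]]^T = 0.

v_1 = [[0, 1, 0, 0]]^T, v_2 = [[1, 2, 2, -2]]^T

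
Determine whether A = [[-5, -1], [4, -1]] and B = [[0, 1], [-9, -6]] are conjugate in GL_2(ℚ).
Two matrices over a field are similar if and only if they have the same invariant factors.

Both A and B have characteristic polynomial (x + 3)^2 and minimal polynomial (x + 3)^2. Computing further, both have invariant factors (x + 3)^2. Hence A and B are similar.

Yes.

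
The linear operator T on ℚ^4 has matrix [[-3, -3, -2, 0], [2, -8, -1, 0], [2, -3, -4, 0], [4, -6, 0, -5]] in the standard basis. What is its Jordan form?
J = [[-5, 1, 0, 0], [0, -5, 1, 0], [0, 0, -5, 0], [0, 0, 0, -5]]

The characteristic polynomial is det(xI - A) = (x + 5)^4, so the eigenvalues are -5 (algebraic multiplicity 4).

For λ = -5: rank(A + 5I) = 2, rank((A + 5I)^2) = 1, rank((A + 5I)^3) = 0. The eigenspace has dimension 4 - 2 = 2, so there are 2 Jordan blocks; the rank sequence gives block sizes [3, 1].

Assembling the blocks gives the Jordan form J above.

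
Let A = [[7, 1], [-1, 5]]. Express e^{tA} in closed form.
A has Jordan form J = [[6, 1], [0, 6]] with A = PJP^{-1}, so e^{tA} = P e^{tJ} P^{-1}.

For a Jordan block J_k(λ), e^{tJ_k(λ)} = e^{λt} · (I + tN + t^2 N^2/2! + ... + t^{k-1} N^{k-1}/(k-1)!) where N is the nilpotent superdiagonal part.

Assembling the blocks and conjugating back gives the entries of e^{tA} as shown above.

e^{tA} = [[(t + 1)*e^{6*t}, t*e^{6*t}], [-t*e^{6*t}, (1 - t)*e^{6*t}]]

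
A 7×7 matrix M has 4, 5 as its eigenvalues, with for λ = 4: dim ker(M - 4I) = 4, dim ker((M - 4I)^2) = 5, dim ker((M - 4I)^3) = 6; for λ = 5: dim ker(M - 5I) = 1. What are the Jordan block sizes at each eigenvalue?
Jordan blocks: (4, 3), (4, 1), (4, 1), (4, 1), (5, 1)

λ = 4: successive nullity increments [4, 1, 1] count blocks of size ≥ k; block sizes are [3, 1, 1, 1].
λ = 5: successive nullity increments [1] count blocks of size ≥ k; block sizes are [1].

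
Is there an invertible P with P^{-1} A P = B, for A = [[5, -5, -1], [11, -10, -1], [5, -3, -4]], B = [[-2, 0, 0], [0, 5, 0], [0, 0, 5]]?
No.

trace(A) = -9 but trace(B) = 8. The trace is a similarity invariant, so A and B are not similar.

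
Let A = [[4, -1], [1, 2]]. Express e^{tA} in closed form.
e^{tA} = [[(t + 1)*e^{3*t}, -t*e^{3*t}], [t*e^{3*t}, (1 - t)*e^{3*t}]]

A has Jordan form J = [[3, 1], [0, 3]] with A = PJP^{-1}, so e^{tA} = P e^{tJ} P^{-1}.

For a Jordan block J_k(λ), e^{tJ_k(λ)} = e^{λt} · (I + tN + t^2 N^2/2! + ... + t^{k-1} N^{k-1}/(k-1)!) where N is the nilpotent superdiagonal part.

Assembling the blocks and conjugating back gives the entries of e^{tA} as shown above.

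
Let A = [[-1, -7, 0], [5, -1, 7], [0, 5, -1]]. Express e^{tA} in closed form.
A has Jordan form J = [[-1, 1, 0], [0, -1, 1], [0, 0, -1]] with A = PJP^{-1}, so e^{tA} = P e^{tJ} P^{-1}.

For a Jordan block J_k(λ), e^{tJ_k(λ)} = e^{λt} · (I + tN + t^2 N^2/2! + ... + t^{k-1} N^{k-1}/(k-1)!) where N is the nilpotent superdiagonal part.

Assembling the blocks and conjugating back gives the entries of e^{tA} as shown above.

e^{tA} = [[(2 - 35*t^2)*e^{-t}/2, -7*t*e^{-t}, -49*t^2*e^{-t}/2], [5*t*e^{-t}, e^{-t}, 7*t*e^{-t}], [25*t^2*e^{-t}/2, 5*t*e^{-t}, (35*t^2 + 2)*e^{-t}/2]]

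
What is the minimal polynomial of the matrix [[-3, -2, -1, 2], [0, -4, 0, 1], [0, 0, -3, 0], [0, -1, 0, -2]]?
m_A(x) = (x + 3)^2

The characteristic polynomial factors as (x + 3)^4. The minimal polynomial is ∏(x - λ)^{k_λ} where k_λ is the size of the largest Jordan block at λ.

For λ = -3: rank(A + 3I) = 2, and the largest Jordan block has size 2 (the smallest k with rank((A + 3I)^k) = rank((A + 3I)^(k+1))).

So m_A(x) = (x + 3)^2.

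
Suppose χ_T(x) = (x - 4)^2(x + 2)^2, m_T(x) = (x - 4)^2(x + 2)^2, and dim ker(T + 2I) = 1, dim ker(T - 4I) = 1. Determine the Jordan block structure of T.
Jordan blocks: (-2, 2), (4, 2)

λ = -2: algebraic multiplicity 2 (exponent in χ_T), largest block size 2 (exponent in m_T), 1 block (geometric multiplicity). This forces block sizes [2].
λ = 4: algebraic multiplicity 2 (exponent in χ_T), largest block size 2 (exponent in m_T), 1 block (geometric multiplicity). This forces block sizes [2].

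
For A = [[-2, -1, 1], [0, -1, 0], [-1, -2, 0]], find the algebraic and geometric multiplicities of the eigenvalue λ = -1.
The characteristic polynomial is (x + 1)^3, so the factor x + 1 appears with exponent 3: the algebraic multiplicity is 3.

rank(A + I) = 2, so the eigenspace has dimension 3 - 2 = 1: the geometric multiplicity is 1.

Since 1 < 3, A is not diagonalizable.

algebraic multiplicity 3, geometric multiplicity 1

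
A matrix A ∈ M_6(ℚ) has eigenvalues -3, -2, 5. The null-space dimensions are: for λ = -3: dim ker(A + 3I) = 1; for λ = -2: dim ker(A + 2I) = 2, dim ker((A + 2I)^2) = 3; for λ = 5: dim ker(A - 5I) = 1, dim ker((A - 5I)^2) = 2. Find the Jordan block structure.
Jordan blocks: (-3, 1), (-2, 2), (-2, 1), (5, 2)

λ = -3: successive nullity increments [1] count blocks of size ≥ k; block sizes are [1].
λ = -2: successive nullity increments [2, 1] count blocks of size ≥ k; block sizes are [2, 1].
λ = 5: successive nullity increments [1, 1] count blocks of size ≥ k; block sizes are [2].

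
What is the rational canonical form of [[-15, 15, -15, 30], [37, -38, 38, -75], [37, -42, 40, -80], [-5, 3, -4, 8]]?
R = [[0, 0, 0, 15], [1, 0, 0, 18], [0, 1, 0, 3], [0, 0, 1, -5]]

The invariant factors of A (the non-unit diagonal entries of the Smith normal form of xI - A over ℚ[x]) are (x + 5)(x^3 - 3x - 3), each dividing the next. The characteristic polynomial is their product, (x + 5)(x^3 - 3x - 3).

The rational canonical form is the block-diagonal matrix of companion matrices C(f_i):
R = [[0, 0, 0, 15], [1, 0, 0, 18], [0, 1, 0, 3], [0, 0, 1, -5]].

Note the characteristic polynomial does not split into linear factors over ℚ, so A has no Jordan form over ℚ; the rational canonical form exists over any field.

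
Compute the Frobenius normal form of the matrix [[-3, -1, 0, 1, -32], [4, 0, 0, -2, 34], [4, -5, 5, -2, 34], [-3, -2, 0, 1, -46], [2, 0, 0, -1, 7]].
The invariant factors of A (the non-unit diagonal entries of the Smith normal form of xI - A over ℚ[x]) are x - 5, (x - 5)(x^3 + 4x + 4), each dividing the next. The characteristic polynomial is their product, (x - 5)^2(x^3 + 4x + 4).

The rational canonical form is the block-diagonal matrix of companion matrices C(f_i):
R = [[5, 0, 0, 0, 0], [0, 0, 0, 0, 20], [0, 1, 0, 0, 16], [0, 0, 1, 0, -4], [0, 0, 0, 1, 5]].

Note the characteristic polynomial does not split into linear factors over ℚ, so A has no Jordan form over ℚ; the rational canonical form exists over any field.

R = [[5, 0, 0, 0, 0], [0, 0, 0, 0, 20], [0, 1, 0, 0, 16], [0, 0, 1, 0, -4], [0, 0, 0, 1, 5]]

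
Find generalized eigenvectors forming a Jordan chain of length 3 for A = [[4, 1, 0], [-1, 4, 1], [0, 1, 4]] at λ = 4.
We seek v_1 ∈ ker((A - 4I)^3) \ ker((A - 4I)^2), then set v_{i+1} = (A - 4I) v_i.

One such chain is v_1 = [[0, 0, 1]]^T, v_2 = [[0, 1, 0]]^T, v_3 = [[1, 0, 1]]^T. Check: (A - 4I) v_3 = [[0, 0, 0]]^T = 0.

v_1 = [[0, 0, 1]]^T, v_2 = [[0, 1, 0]]^T, v_3 = [[1, 0, 1]]^T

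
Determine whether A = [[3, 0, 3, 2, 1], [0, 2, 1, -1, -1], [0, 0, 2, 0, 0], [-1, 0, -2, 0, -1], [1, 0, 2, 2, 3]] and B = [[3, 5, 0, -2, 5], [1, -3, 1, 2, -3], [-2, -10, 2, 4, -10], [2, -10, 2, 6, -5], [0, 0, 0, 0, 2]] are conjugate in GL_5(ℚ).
Yes.

Two matrices over a field are similar if and only if they have the same invariant factors.

Both A and B have characteristic polynomial (x - 2)^5 and minimal polynomial (x - 2)^3. Computing further, both have invariant factors (x - 2)^2, (x - 2)^3. Hence A and B are similar.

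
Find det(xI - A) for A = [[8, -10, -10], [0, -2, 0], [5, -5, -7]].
χ_A(x) = (x - 3)(x + 2)^2

xI - A = [[x - 8, 10, 10], [0, x + 2, 0], [-5, 5, x + 7]].

Expanding det(xI - A) along the first row:
det(xI - A) = + (x - 8)·det([[x + 2, 0], [5, x + 7]]) - (10)·det([[0, 0], [-5, x + 7]]) + (10)·det([[0, x + 2], [-5, 5]]).

Evaluating gives χ_A(x) = x^3 + x^2 - 8x - 12 = (x - 3)(x + 2)^2.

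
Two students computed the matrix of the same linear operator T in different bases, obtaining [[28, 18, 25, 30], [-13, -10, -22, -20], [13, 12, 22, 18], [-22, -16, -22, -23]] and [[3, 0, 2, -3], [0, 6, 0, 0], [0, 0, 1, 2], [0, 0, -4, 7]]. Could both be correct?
Two matrices over a field are similar if and only if they have the same invariant factors.

Both A and B have characteristic polynomial (x - 6)(x - 5)(x - 3)^2 and minimal polynomial (x - 6)(x - 5)(x - 3)^2. Computing further, both have invariant factors (x - 6)(x - 5)(x - 3)^2. Hence A and B are similar.

Yes.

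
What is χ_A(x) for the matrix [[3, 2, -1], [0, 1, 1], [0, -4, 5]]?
χ_A(x) = (x - 3)^3

xI - A = [[x - 3, -2, 1], [0, x - 1, -1], [0, 4, x - 5]].

Expanding det(xI - A) along the first row:
det(xI - A) = + (x - 3)·det([[x - 1, -1], [4, x - 5]]) - (-2)·det([[0, -1], [0, x - 5]]) + (1)·det([[0, x - 1], [0, 4]]).

Evaluating gives χ_A(x) = x^3 - 9x^2 + 27x - 27 = (x - 3)^3.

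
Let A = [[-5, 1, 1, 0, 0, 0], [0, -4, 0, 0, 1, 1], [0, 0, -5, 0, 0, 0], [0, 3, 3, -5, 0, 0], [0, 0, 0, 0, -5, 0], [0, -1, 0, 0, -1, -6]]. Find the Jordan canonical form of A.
J = [[-5, 1, 0, 0, 0, 0], [0, -5, 1, 0, 0, 0], [0, 0, -5, 0, 0, 0], [0, 0, 0, -5, 0, 0], [0, 0, 0, 0, -5, 0], [0, 0, 0, 0, 0, -5]]

The characteristic polynomial is det(xI - A) = (x + 5)^6, so the eigenvalues are -5 (algebraic multiplicity 6).

For λ = -5: rank(A + 5I) = 2, rank((A + 5I)^2) = 1, rank((A + 5I)^3) = 0. The eigenspace has dimension 6 - 2 = 4, so there are 4 Jordan blocks; the rank sequence gives block sizes [3, 1, 1, 1].

Assembling the blocks gives the Jordan form J above.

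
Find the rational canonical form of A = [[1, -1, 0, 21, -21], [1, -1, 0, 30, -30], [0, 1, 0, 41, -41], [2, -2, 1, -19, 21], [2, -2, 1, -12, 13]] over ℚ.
R = [[0, 0, 0, 0, -9], [1, 0, 0, 0, 30], [0, 1, 0, 0, 23], [0, 0, 1, 0, -5], [0, 0, 0, 1, -6]]

The invariant factors of A (the non-unit diagonal entries of the Smith normal form of xI - A over ℚ[x]) are (x + 3)^2(x^3 - 4x + 1), each dividing the next. The characteristic polynomial is their product, (x + 3)^2(x^3 - 4x + 1).

The rational canonical form is the block-diagonal matrix of companion matrices C(f_i):
R = [[0, 0, 0, 0, -9], [1, 0, 0, 0, 30], [0, 1, 0, 0, 23], [0, 0, 1, 0, -5], [0, 0, 0, 1, -6]].

Note the characteristic polynomial does not split into linear factors over ℚ, so A has no Jordan form over ℚ; the rational canonical form exists over any field.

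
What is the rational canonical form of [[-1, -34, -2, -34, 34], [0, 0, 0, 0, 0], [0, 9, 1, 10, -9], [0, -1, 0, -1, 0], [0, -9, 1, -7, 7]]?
R = [[-1, 0, 0, 0, 0], [0, 0, 0, 0, 0], [0, 1, 0, 0, -16], [0, 0, 1, 0, -8], [0, 0, 0, 1, 7]]

The invariant factors of A (the non-unit diagonal entries of the Smith normal form of xI - A over ℚ[x]) are x + 1, x(x - 4)^2(x + 1), each dividing the next. The characteristic polynomial is their product, x(x - 4)^2(x + 1)^2.

The rational canonical form is the block-diagonal matrix of companion matrices C(f_i):
R = [[-1, 0, 0, 0, 0], [0, 0, 0, 0, 0], [0, 1, 0, 0, -16], [0, 0, 1, 0, -8], [0, 0, 0, 1, 7]].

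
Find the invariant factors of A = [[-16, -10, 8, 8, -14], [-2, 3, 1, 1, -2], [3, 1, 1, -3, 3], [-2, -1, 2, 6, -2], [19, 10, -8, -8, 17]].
(x - 4)(x - 3)^3(x + 2)

The Jordan structure of A has elementary divisors (x + 2), (x - 3)^3, (x - 4). Arranging the block sizes at each eigenvalue in decreasing order and taking row products gives the invariant factors.

Invariant factors (smallest first, each dividing the next): (x - 4)(x - 3)^3(x + 2).

Check: the last factor (x - 4)(x - 3)^3(x + 2) is the minimal polynomial, and the product (x - 4)(x - 3)^3(x + 2) is the characteristic polynomial.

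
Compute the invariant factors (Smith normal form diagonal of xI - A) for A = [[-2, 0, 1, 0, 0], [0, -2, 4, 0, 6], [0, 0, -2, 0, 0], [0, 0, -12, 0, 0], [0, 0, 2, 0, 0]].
x(x + 2), x(x + 2)^2

The Jordan structure of A has elementary divisors (x + 2)^2, (x + 2), x, x. Arranging the block sizes at each eigenvalue in decreasing order and taking row products gives the invariant factors.

Invariant factors (smallest first, each dividing the next): x(x + 2), x(x + 2)^2.

Check: the last factor x(x + 2)^2 is the minimal polynomial, and the product x^2(x + 2)^3 is the characteristic polynomial.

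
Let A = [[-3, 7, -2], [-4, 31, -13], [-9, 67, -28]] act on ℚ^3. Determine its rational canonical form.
The invariant factors of A (the non-unit diagonal entries of the Smith normal form of xI - A over ℚ[x]) are x^3 + 4x - 4, each dividing the next. The characteristic polynomial is their product, x^3 + 4x - 4.

The rational canonical form is the block-diagonal matrix of companion matrices C(f_i):
R = [[0, 0, 4], [1, 0, -4], [0, 1, 0]].

Note the characteristic polynomial does not split into linear factors over ℚ, so A has no Jordan form over ℚ; the rational canonical form exists over any field.

R = [[0, 0, 4], [1, 0, -4], [0, 1, 0]]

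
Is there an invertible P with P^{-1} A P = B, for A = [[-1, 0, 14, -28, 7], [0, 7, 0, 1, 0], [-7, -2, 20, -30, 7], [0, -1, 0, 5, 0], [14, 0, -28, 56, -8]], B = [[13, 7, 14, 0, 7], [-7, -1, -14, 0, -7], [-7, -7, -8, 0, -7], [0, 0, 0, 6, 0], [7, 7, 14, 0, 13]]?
No.

Both have characteristic polynomial (x - 6)^4(x + 1), but the minimal polynomial of A is (x - 6)^2(x + 1) while the minimal polynomial of B is (x - 6)(x + 1). The minimal polynomial is a similarity invariant, so A and B are not similar.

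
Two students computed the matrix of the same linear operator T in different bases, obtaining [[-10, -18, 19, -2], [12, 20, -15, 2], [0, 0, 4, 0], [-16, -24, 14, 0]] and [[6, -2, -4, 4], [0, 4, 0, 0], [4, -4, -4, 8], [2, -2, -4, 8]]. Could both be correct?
No.

Both have characteristic polynomial (x - 4)^3(x - 2), but the minimal polynomial of A is (x - 4)^2(x - 2) while the minimal polynomial of B is (x - 4)(x - 2). The minimal polynomial is a similarity invariant, so A and B are not similar.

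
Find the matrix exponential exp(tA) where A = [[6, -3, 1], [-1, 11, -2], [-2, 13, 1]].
e^{tA} = [[(t^2 + 2)*e^{6*t}/2, t*(-t - 3)*e^{6*t}, t*(t + 2)*e^{6*t}/2], [t*(-t - 2)*e^{6*t}/2, (t^2 + 5*t + 1)*e^{6*t}, t*(-t - 4)*e^{6*t}/2], [t*(-3*t - 4)*e^{6*t}/2, t*(3*t + 13)*e^{6*t}, (-3*t^2 - 10*t + 2)*e^{6*t}/2]]

A has Jordan form J = [[6, 1, 0], [0, 6, 1], [0, 0, 6]] with A = PJP^{-1}, so e^{tA} = P e^{tJ} P^{-1}.

For a Jordan block J_k(λ), e^{tJ_k(λ)} = e^{λt} · (I + tN + t^2 N^2/2! + ... + t^{k-1} N^{k-1}/(k-1)!) where N is the nilpotent superdiagonal part.

Assembling the blocks and conjugating back gives the entries of e^{tA} as shown above.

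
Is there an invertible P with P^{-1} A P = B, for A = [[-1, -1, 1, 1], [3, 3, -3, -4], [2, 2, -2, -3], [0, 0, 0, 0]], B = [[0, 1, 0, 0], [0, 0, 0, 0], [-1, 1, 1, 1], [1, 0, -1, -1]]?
Two matrices over a field are similar if and only if they have the same invariant factors.

Both A and B have characteristic polynomial x^4 and minimal polynomial x^2. Computing further, both have invariant factors x^2, x^2. Hence A and B are similar.

Yes.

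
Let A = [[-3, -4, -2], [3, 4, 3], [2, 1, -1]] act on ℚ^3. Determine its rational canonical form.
The invariant factors of A (the non-unit diagonal entries of the Smith normal form of xI - A over ℚ[x]) are x^3 + 5, each dividing the next. The characteristic polynomial is their product, x^3 + 5.

The rational canonical form is the block-diagonal matrix of companion matrices C(f_i):
R = [[0, 0, -5], [1, 0, 0], [0, 1, 0]].

Note the characteristic polynomial does not split into linear factors over ℚ, so A has no Jordan form over ℚ; the rational canonical form exists over any field.

R = [[0, 0, -5], [1, 0, 0], [0, 1, 0]]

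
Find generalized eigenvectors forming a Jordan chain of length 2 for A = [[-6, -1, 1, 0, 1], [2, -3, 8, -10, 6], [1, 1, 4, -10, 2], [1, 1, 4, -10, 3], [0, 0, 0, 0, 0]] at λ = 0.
v_1 = [[0, 2, 1, 1, 1]]^T, v_2 = [[0, -2, -2, -1, 0]]^T

We seek v_1 ∈ ker(A^2) \ ker(A), then set v_{i+1} = A v_i.

One such chain is v_1 = [[0, 2, 1, 1, 1]]^T, v_2 = [[0, -2, -2, -1, 0]]^T. Check: A v_2 = [[0, 0, 0, 0, 0]]^T = 0.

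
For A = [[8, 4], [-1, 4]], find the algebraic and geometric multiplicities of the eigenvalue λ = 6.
algebraic multiplicity 2, geometric multiplicity 1

The characteristic polynomial is (x - 6)^2, so the factor x - 6 appears with exponent 2: the algebraic multiplicity is 2.

rank(A - 6I) = 1, so the eigenspace has dimension 2 - 1 = 1: the geometric multiplicity is 1.

Since 1 < 2, A is not diagonalizable.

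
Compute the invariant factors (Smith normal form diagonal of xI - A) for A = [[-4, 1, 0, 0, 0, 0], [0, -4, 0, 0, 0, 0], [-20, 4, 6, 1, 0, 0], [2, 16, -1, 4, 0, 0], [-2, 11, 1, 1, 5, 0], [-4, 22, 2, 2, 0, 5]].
The Jordan structure of A has elementary divisors (x + 4)^2, (x - 5)^2, (x - 5), (x - 5). Arranging the block sizes at each eigenvalue in decreasing order and taking row products gives the invariant factors.

Invariant factors (smallest first, each dividing the next): x - 5, x - 5, (x - 5)^2(x + 4)^2.

Check: the last factor (x - 5)^2(x + 4)^2 is the minimal polynomial, and the product (x - 5)^4(x + 4)^2 is the characteristic polynomial.

x - 5, x - 5, (x - 5)^2(x + 4)^2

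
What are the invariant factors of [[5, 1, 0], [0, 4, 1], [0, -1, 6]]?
The Jordan structure of A has elementary divisors (x - 5)^3. Arranging the block sizes at each eigenvalue in decreasing order and taking row products gives the invariant factors.

Invariant factors (smallest first, each dividing the next): (x - 5)^3.

Check: the last factor (x - 5)^3 is the minimal polynomial, and the product (x - 5)^3 is the characteristic polynomial.

(x - 5)^3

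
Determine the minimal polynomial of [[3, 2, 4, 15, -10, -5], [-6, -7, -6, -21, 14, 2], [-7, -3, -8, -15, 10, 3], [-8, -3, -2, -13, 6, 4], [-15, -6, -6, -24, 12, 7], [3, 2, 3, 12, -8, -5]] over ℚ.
The characteristic polynomial factors as (x + 1)^2(x + 4)^4. The minimal polynomial is ∏(x - λ)^{k_λ} where k_λ is the size of the largest Jordan block at λ.

For λ = -4: rank(A + 4I) = 4, and the largest Jordan block has size 3 (the smallest k with rank((A + 4I)^k) = rank((A + 4I)^(k+1))).
For λ = -1: rank(A + I) = 5, and the largest Jordan block has size 2 (the smallest k with rank((A + I)^k) = rank((A + I)^(k+1))).

So m_A(x) = (x + 1)^2(x + 4)^3.

m_A(x) = (x + 1)^2(x + 4)^3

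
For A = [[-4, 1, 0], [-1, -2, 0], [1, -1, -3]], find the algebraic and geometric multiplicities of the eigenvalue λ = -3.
The characteristic polynomial is (x + 3)^3, so the factor x + 3 appears with exponent 3: the algebraic multiplicity is 3.

rank(A + 3I) = 1, so the eigenspace has dimension 3 - 1 = 2: the geometric multiplicity is 2.

Since 2 < 3, A is not diagonalizable.

algebraic multiplicity 3, geometric multiplicity 2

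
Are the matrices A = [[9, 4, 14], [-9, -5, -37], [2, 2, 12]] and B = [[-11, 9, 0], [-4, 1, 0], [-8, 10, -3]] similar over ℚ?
trace(A) = 16 but trace(B) = -13. The trace is a similarity invariant, so A and B are not similar.

No.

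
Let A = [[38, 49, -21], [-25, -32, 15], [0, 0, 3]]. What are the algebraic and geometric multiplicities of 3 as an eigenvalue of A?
The characteristic polynomial is (x - 3)^3, so the factor x - 3 appears with exponent 3: the algebraic multiplicity is 3.

rank(A - 3I) = 1, so the eigenspace has dimension 3 - 1 = 2: the geometric multiplicity is 2.

Since 2 < 3, A is not diagonalizable.

algebraic multiplicity 3, geometric multiplicity 2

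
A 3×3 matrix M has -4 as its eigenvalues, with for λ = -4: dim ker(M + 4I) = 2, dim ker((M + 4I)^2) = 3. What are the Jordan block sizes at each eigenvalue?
λ = -4: successive nullity increments [2, 1] count blocks of size ≥ k; block sizes are [2, 1].

Jordan blocks: (-4, 2), (-4, 1)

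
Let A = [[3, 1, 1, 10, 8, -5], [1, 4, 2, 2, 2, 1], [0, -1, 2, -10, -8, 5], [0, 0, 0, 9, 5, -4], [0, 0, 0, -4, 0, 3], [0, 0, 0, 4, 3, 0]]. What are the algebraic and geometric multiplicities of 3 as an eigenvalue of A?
The characteristic polynomial is (x - 3)^6, so the factor x - 3 appears with exponent 6: the algebraic multiplicity is 6.

rank(A - 3I) = 4, so the eigenspace has dimension 6 - 4 = 2: the geometric multiplicity is 2.

Since 2 < 6, A is not diagonalizable.

algebraic multiplicity 6, geometric multiplicity 2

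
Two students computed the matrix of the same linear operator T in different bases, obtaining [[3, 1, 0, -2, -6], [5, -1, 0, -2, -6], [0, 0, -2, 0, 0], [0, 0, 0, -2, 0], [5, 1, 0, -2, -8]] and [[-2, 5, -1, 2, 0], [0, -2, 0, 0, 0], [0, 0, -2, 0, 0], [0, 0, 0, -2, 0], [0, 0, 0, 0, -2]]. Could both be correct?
Yes.

Two matrices over a field are similar if and only if they have the same invariant factors.

Both A and B have characteristic polynomial (x + 2)^5 and minimal polynomial (x + 2)^2. Computing further, both have invariant factors x + 2, x + 2, x + 2, (x + 2)^2. Hence A and B are similar.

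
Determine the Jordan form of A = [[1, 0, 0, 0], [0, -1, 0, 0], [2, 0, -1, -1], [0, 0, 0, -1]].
J = [[-1, 1, 0, 0], [0, -1, 0, 0], [0, 0, -1, 0], [0, 0, 0, 1]]

The characteristic polynomial is det(xI - A) = (x - 1)(x + 1)^3, so the eigenvalues are -1 (algebraic multiplicity 3), 1 (algebraic multiplicity 1).

For λ = -1: rank(A + I) = 2, rank((A + I)^2) = 1. The eigenspace has dimension 4 - 2 = 2, so there are 2 Jordan blocks; the rank sequence gives block sizes [2, 1].

For λ = 1: algebraic multiplicity 1 gives one 1×1 block.

Assembling the blocks gives the Jordan form J above.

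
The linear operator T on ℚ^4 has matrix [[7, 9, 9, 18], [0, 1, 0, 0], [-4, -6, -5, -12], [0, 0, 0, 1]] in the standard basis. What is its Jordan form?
The characteristic polynomial is det(xI - A) = (x - 1)^4, so the eigenvalues are 1 (algebraic multiplicity 4).

For λ = 1: rank(A - I) = 1, rank((A - I)^2) = 0. The eigenspace has dimension 4 - 1 = 3, so there are 3 Jordan blocks; the rank sequence gives block sizes [2, 1, 1].

Assembling the blocks gives the Jordan form J above.

J = [[1, 1, 0, 0], [0, 1, 0, 0], [0, 0, 1, 0], [0, 0, 0, 1]]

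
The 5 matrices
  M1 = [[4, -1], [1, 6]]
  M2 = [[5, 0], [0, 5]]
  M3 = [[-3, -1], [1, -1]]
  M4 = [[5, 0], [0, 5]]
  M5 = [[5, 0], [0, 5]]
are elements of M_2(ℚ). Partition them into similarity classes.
3 classes: {M1}, {M2, M4, M5}, {M3}

Characteristic polynomials: χ_{M1} = (x - 5)^2, χ_{M2} = (x - 5)^2, χ_{M3} = (x + 2)^2, χ_{M4} = (x - 5)^2, χ_{M5} = (x - 5)^2.

{M1}: invariant factors (x - 5)^2.

{M2, M4, M5}: invariant factors x - 5, x - 5.

{M3}: invariant factors (x + 2)^2.

Matrices are similar if and only if their invariant-factor lists agree; the partition into similarity classes is {M1}, {M2, M4, M5}, {M3}.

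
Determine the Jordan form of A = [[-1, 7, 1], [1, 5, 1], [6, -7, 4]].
The characteristic polynomial is det(xI - A) = (x - 5)^2(x + 2), so the eigenvalues are -2 (algebraic multiplicity 1), 5 (algebraic multiplicity 2).

For λ = -2: algebraic multiplicity 1 gives one 1×1 block.

For λ = 5: rank(A - 5I) = 2, rank((A - 5I)^2) = 1. The eigenspace has dimension 3 - 2 = 1, so there is 1 Jordan block; the rank sequence gives block sizes [2].

Assembling the blocks gives the Jordan form J above.

J = [[-2, 0, 0], [0, 5, 1], [0, 0, 5]]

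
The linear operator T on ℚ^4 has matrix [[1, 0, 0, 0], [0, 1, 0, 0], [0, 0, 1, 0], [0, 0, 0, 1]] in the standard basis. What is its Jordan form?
J = [[1, 0, 0, 0], [0, 1, 0, 0], [0, 0, 1, 0], [0, 0, 0, 1]]

The characteristic polynomial is det(xI - A) = (x - 1)^4, so the eigenvalues are 1 (algebraic multiplicity 4).

For λ = 1: rank(A - I) = 0. The eigenspace has dimension 4 - 0 = 4, so there are 4 Jordan blocks; the rank sequence gives block sizes [1, 1, 1, 1].

Assembling the blocks gives the Jordan form J above.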